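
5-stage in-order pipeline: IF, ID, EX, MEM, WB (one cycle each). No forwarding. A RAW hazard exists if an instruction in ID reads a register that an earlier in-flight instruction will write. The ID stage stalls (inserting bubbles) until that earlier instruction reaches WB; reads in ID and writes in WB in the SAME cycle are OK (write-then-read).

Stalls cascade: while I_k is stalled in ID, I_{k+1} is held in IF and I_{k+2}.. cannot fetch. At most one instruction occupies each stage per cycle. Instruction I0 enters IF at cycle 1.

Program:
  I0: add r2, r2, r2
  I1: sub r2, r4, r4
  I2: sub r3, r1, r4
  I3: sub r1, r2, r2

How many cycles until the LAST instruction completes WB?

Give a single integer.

Answer: 9

Derivation:
I0 add r2 <- r2,r2: IF@1 ID@2 stall=0 (-) EX@3 MEM@4 WB@5
I1 sub r2 <- r4,r4: IF@2 ID@3 stall=0 (-) EX@4 MEM@5 WB@6
I2 sub r3 <- r1,r4: IF@3 ID@4 stall=0 (-) EX@5 MEM@6 WB@7
I3 sub r1 <- r2,r2: IF@4 ID@5 stall=1 (RAW on I1.r2 (WB@6)) EX@7 MEM@8 WB@9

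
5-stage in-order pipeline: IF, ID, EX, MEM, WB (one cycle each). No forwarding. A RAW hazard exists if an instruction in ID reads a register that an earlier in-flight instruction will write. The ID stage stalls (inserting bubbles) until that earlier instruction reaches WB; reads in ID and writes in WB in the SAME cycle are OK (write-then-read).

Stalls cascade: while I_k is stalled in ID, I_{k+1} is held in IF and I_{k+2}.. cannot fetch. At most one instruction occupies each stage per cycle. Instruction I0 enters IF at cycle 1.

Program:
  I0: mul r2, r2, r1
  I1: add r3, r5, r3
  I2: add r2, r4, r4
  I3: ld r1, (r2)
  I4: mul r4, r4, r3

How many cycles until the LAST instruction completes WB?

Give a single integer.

Answer: 11

Derivation:
I0 mul r2 <- r2,r1: IF@1 ID@2 stall=0 (-) EX@3 MEM@4 WB@5
I1 add r3 <- r5,r3: IF@2 ID@3 stall=0 (-) EX@4 MEM@5 WB@6
I2 add r2 <- r4,r4: IF@3 ID@4 stall=0 (-) EX@5 MEM@6 WB@7
I3 ld r1 <- r2: IF@4 ID@5 stall=2 (RAW on I2.r2 (WB@7)) EX@8 MEM@9 WB@10
I4 mul r4 <- r4,r3: IF@5 ID@8 stall=0 (-) EX@9 MEM@10 WB@11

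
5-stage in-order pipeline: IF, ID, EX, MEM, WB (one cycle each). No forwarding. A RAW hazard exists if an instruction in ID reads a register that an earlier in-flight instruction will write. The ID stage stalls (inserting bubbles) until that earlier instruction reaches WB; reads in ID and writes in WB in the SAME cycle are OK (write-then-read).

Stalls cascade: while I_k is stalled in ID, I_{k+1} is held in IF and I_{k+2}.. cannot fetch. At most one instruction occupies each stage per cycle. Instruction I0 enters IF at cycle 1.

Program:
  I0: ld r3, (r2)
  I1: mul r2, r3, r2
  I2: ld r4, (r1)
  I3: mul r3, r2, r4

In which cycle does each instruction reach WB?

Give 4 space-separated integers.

Answer: 5 8 9 12

Derivation:
I0 ld r3 <- r2: IF@1 ID@2 stall=0 (-) EX@3 MEM@4 WB@5
I1 mul r2 <- r3,r2: IF@2 ID@3 stall=2 (RAW on I0.r3 (WB@5)) EX@6 MEM@7 WB@8
I2 ld r4 <- r1: IF@3 ID@6 stall=0 (-) EX@7 MEM@8 WB@9
I3 mul r3 <- r2,r4: IF@6 ID@7 stall=2 (RAW on I2.r4 (WB@9)) EX@10 MEM@11 WB@12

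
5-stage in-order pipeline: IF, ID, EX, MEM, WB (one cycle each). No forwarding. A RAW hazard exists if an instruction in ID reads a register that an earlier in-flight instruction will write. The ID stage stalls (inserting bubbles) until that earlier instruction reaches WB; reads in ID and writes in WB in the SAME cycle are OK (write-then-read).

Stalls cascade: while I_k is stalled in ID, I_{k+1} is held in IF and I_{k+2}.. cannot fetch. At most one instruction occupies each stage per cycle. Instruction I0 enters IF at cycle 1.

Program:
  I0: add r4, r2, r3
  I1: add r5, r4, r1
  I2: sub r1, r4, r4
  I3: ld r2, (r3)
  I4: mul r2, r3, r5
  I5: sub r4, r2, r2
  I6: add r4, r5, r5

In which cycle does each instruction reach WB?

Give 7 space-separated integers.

I0 add r4 <- r2,r3: IF@1 ID@2 stall=0 (-) EX@3 MEM@4 WB@5
I1 add r5 <- r4,r1: IF@2 ID@3 stall=2 (RAW on I0.r4 (WB@5)) EX@6 MEM@7 WB@8
I2 sub r1 <- r4,r4: IF@3 ID@6 stall=0 (-) EX@7 MEM@8 WB@9
I3 ld r2 <- r3: IF@6 ID@7 stall=0 (-) EX@8 MEM@9 WB@10
I4 mul r2 <- r3,r5: IF@7 ID@8 stall=0 (-) EX@9 MEM@10 WB@11
I5 sub r4 <- r2,r2: IF@8 ID@9 stall=2 (RAW on I4.r2 (WB@11)) EX@12 MEM@13 WB@14
I6 add r4 <- r5,r5: IF@9 ID@12 stall=0 (-) EX@13 MEM@14 WB@15

Answer: 5 8 9 10 11 14 15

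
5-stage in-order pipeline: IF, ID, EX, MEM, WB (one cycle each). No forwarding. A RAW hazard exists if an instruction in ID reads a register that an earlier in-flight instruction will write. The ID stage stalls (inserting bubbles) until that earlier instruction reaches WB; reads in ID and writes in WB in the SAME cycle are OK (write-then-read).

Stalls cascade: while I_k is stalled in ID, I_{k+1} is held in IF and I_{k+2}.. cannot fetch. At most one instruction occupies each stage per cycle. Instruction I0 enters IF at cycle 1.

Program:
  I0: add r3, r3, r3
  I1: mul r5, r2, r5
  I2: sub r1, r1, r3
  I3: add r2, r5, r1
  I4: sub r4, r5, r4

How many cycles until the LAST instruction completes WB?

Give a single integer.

I0 add r3 <- r3,r3: IF@1 ID@2 stall=0 (-) EX@3 MEM@4 WB@5
I1 mul r5 <- r2,r5: IF@2 ID@3 stall=0 (-) EX@4 MEM@5 WB@6
I2 sub r1 <- r1,r3: IF@3 ID@4 stall=1 (RAW on I0.r3 (WB@5)) EX@6 MEM@7 WB@8
I3 add r2 <- r5,r1: IF@4 ID@6 stall=2 (RAW on I2.r1 (WB@8)) EX@9 MEM@10 WB@11
I4 sub r4 <- r5,r4: IF@6 ID@9 stall=0 (-) EX@10 MEM@11 WB@12

Answer: 12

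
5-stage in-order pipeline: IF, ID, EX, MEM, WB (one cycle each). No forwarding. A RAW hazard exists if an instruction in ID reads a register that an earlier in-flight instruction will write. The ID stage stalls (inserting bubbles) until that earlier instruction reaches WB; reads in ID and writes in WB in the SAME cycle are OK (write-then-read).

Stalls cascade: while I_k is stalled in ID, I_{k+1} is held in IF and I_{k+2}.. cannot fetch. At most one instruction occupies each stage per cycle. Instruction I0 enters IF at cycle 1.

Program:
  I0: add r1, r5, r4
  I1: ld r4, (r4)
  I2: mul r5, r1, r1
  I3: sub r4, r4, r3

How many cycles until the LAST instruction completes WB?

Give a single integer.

I0 add r1 <- r5,r4: IF@1 ID@2 stall=0 (-) EX@3 MEM@4 WB@5
I1 ld r4 <- r4: IF@2 ID@3 stall=0 (-) EX@4 MEM@5 WB@6
I2 mul r5 <- r1,r1: IF@3 ID@4 stall=1 (RAW on I0.r1 (WB@5)) EX@6 MEM@7 WB@8
I3 sub r4 <- r4,r3: IF@4 ID@6 stall=0 (-) EX@7 MEM@8 WB@9

Answer: 9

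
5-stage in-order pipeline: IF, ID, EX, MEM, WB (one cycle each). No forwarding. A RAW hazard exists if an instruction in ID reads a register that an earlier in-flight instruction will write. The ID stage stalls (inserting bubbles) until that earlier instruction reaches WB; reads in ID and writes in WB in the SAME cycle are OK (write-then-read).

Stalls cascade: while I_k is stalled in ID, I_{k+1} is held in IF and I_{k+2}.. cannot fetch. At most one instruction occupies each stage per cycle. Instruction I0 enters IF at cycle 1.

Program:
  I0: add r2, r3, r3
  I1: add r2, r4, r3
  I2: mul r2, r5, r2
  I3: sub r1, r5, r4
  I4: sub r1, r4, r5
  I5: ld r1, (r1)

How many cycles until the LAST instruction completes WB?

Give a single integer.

I0 add r2 <- r3,r3: IF@1 ID@2 stall=0 (-) EX@3 MEM@4 WB@5
I1 add r2 <- r4,r3: IF@2 ID@3 stall=0 (-) EX@4 MEM@5 WB@6
I2 mul r2 <- r5,r2: IF@3 ID@4 stall=2 (RAW on I1.r2 (WB@6)) EX@7 MEM@8 WB@9
I3 sub r1 <- r5,r4: IF@4 ID@7 stall=0 (-) EX@8 MEM@9 WB@10
I4 sub r1 <- r4,r5: IF@7 ID@8 stall=0 (-) EX@9 MEM@10 WB@11
I5 ld r1 <- r1: IF@8 ID@9 stall=2 (RAW on I4.r1 (WB@11)) EX@12 MEM@13 WB@14

Answer: 14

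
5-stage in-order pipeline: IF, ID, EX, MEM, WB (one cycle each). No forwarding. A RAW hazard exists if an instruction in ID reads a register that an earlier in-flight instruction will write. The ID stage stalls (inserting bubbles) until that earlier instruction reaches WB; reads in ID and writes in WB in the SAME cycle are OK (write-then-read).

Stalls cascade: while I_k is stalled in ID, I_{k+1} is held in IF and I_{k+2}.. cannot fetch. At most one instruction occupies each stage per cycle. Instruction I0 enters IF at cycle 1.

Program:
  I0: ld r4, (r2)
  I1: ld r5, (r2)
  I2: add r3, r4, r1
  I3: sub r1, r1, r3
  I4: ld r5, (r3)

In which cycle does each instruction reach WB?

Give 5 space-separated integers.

Answer: 5 6 8 11 12

Derivation:
I0 ld r4 <- r2: IF@1 ID@2 stall=0 (-) EX@3 MEM@4 WB@5
I1 ld r5 <- r2: IF@2 ID@3 stall=0 (-) EX@4 MEM@5 WB@6
I2 add r3 <- r4,r1: IF@3 ID@4 stall=1 (RAW on I0.r4 (WB@5)) EX@6 MEM@7 WB@8
I3 sub r1 <- r1,r3: IF@4 ID@6 stall=2 (RAW on I2.r3 (WB@8)) EX@9 MEM@10 WB@11
I4 ld r5 <- r3: IF@6 ID@9 stall=0 (-) EX@10 MEM@11 WB@12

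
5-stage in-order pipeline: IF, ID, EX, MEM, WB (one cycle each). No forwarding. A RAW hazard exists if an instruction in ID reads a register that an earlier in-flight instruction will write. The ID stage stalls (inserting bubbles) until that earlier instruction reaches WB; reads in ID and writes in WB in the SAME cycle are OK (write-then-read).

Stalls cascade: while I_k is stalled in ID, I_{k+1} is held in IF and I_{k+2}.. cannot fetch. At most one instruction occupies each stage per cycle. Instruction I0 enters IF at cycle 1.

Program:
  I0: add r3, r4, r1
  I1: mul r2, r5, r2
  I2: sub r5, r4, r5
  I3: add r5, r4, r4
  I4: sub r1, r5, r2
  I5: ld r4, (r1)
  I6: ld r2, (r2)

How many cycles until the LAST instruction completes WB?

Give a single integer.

Answer: 15

Derivation:
I0 add r3 <- r4,r1: IF@1 ID@2 stall=0 (-) EX@3 MEM@4 WB@5
I1 mul r2 <- r5,r2: IF@2 ID@3 stall=0 (-) EX@4 MEM@5 WB@6
I2 sub r5 <- r4,r5: IF@3 ID@4 stall=0 (-) EX@5 MEM@6 WB@7
I3 add r5 <- r4,r4: IF@4 ID@5 stall=0 (-) EX@6 MEM@7 WB@8
I4 sub r1 <- r5,r2: IF@5 ID@6 stall=2 (RAW on I3.r5 (WB@8)) EX@9 MEM@10 WB@11
I5 ld r4 <- r1: IF@6 ID@9 stall=2 (RAW on I4.r1 (WB@11)) EX@12 MEM@13 WB@14
I6 ld r2 <- r2: IF@9 ID@12 stall=0 (-) EX@13 MEM@14 WB@15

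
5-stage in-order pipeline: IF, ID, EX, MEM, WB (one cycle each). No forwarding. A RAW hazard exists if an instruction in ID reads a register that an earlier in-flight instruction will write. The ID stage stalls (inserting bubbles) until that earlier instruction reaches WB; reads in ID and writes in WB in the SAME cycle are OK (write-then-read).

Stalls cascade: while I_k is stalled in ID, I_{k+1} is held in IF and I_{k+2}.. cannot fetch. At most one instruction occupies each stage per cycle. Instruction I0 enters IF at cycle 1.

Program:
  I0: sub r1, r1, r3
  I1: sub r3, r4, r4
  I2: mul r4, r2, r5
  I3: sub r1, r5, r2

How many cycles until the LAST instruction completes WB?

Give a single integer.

Answer: 8

Derivation:
I0 sub r1 <- r1,r3: IF@1 ID@2 stall=0 (-) EX@3 MEM@4 WB@5
I1 sub r3 <- r4,r4: IF@2 ID@3 stall=0 (-) EX@4 MEM@5 WB@6
I2 mul r4 <- r2,r5: IF@3 ID@4 stall=0 (-) EX@5 MEM@6 WB@7
I3 sub r1 <- r5,r2: IF@4 ID@5 stall=0 (-) EX@6 MEM@7 WB@8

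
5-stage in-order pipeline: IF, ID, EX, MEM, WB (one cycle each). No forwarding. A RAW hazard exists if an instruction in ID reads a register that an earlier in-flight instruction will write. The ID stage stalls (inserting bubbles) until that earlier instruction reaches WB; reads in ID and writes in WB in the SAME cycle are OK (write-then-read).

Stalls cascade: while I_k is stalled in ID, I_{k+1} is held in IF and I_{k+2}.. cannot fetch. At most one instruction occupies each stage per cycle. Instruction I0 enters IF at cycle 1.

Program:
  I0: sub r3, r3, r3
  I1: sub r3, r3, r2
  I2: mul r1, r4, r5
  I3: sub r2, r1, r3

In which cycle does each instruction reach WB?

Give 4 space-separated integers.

Answer: 5 8 9 12

Derivation:
I0 sub r3 <- r3,r3: IF@1 ID@2 stall=0 (-) EX@3 MEM@4 WB@5
I1 sub r3 <- r3,r2: IF@2 ID@3 stall=2 (RAW on I0.r3 (WB@5)) EX@6 MEM@7 WB@8
I2 mul r1 <- r4,r5: IF@3 ID@6 stall=0 (-) EX@7 MEM@8 WB@9
I3 sub r2 <- r1,r3: IF@6 ID@7 stall=2 (RAW on I2.r1 (WB@9)) EX@10 MEM@11 WB@12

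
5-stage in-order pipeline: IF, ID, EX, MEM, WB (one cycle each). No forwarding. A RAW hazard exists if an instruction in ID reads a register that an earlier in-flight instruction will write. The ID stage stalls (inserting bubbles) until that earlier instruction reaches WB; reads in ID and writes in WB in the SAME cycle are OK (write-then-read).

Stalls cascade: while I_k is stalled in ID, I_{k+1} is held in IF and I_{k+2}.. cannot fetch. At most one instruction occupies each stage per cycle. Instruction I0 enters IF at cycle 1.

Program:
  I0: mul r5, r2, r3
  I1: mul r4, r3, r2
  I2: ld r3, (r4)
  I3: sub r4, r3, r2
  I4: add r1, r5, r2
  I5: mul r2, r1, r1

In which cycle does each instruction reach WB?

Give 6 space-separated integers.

I0 mul r5 <- r2,r3: IF@1 ID@2 stall=0 (-) EX@3 MEM@4 WB@5
I1 mul r4 <- r3,r2: IF@2 ID@3 stall=0 (-) EX@4 MEM@5 WB@6
I2 ld r3 <- r4: IF@3 ID@4 stall=2 (RAW on I1.r4 (WB@6)) EX@7 MEM@8 WB@9
I3 sub r4 <- r3,r2: IF@4 ID@7 stall=2 (RAW on I2.r3 (WB@9)) EX@10 MEM@11 WB@12
I4 add r1 <- r5,r2: IF@7 ID@10 stall=0 (-) EX@11 MEM@12 WB@13
I5 mul r2 <- r1,r1: IF@10 ID@11 stall=2 (RAW on I4.r1 (WB@13)) EX@14 MEM@15 WB@16

Answer: 5 6 9 12 13 16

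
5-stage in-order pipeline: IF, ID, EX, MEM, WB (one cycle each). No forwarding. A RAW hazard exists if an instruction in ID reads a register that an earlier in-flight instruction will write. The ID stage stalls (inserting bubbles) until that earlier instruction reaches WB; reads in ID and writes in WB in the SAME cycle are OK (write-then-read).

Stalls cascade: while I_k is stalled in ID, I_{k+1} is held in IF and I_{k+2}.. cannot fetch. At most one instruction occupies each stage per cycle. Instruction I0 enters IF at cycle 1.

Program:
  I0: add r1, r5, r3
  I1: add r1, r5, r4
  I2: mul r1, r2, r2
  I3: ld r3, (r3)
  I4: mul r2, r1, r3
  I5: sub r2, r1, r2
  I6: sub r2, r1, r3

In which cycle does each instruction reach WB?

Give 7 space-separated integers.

Answer: 5 6 7 8 11 14 15

Derivation:
I0 add r1 <- r5,r3: IF@1 ID@2 stall=0 (-) EX@3 MEM@4 WB@5
I1 add r1 <- r5,r4: IF@2 ID@3 stall=0 (-) EX@4 MEM@5 WB@6
I2 mul r1 <- r2,r2: IF@3 ID@4 stall=0 (-) EX@5 MEM@6 WB@7
I3 ld r3 <- r3: IF@4 ID@5 stall=0 (-) EX@6 MEM@7 WB@8
I4 mul r2 <- r1,r3: IF@5 ID@6 stall=2 (RAW on I3.r3 (WB@8)) EX@9 MEM@10 WB@11
I5 sub r2 <- r1,r2: IF@6 ID@9 stall=2 (RAW on I4.r2 (WB@11)) EX@12 MEM@13 WB@14
I6 sub r2 <- r1,r3: IF@9 ID@12 stall=0 (-) EX@13 MEM@14 WB@15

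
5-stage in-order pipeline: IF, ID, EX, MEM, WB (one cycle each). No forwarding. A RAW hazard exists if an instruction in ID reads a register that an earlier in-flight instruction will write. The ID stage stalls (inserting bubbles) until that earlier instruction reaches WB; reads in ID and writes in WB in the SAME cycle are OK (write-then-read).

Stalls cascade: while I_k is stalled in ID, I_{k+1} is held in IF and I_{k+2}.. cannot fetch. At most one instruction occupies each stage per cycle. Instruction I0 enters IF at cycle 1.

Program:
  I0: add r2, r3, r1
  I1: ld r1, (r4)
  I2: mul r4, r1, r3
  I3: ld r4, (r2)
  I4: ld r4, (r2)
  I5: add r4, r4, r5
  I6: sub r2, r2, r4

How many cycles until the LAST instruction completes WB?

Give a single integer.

Answer: 17

Derivation:
I0 add r2 <- r3,r1: IF@1 ID@2 stall=0 (-) EX@3 MEM@4 WB@5
I1 ld r1 <- r4: IF@2 ID@3 stall=0 (-) EX@4 MEM@5 WB@6
I2 mul r4 <- r1,r3: IF@3 ID@4 stall=2 (RAW on I1.r1 (WB@6)) EX@7 MEM@8 WB@9
I3 ld r4 <- r2: IF@4 ID@7 stall=0 (-) EX@8 MEM@9 WB@10
I4 ld r4 <- r2: IF@7 ID@8 stall=0 (-) EX@9 MEM@10 WB@11
I5 add r4 <- r4,r5: IF@8 ID@9 stall=2 (RAW on I4.r4 (WB@11)) EX@12 MEM@13 WB@14
I6 sub r2 <- r2,r4: IF@9 ID@12 stall=2 (RAW on I5.r4 (WB@14)) EX@15 MEM@16 WB@17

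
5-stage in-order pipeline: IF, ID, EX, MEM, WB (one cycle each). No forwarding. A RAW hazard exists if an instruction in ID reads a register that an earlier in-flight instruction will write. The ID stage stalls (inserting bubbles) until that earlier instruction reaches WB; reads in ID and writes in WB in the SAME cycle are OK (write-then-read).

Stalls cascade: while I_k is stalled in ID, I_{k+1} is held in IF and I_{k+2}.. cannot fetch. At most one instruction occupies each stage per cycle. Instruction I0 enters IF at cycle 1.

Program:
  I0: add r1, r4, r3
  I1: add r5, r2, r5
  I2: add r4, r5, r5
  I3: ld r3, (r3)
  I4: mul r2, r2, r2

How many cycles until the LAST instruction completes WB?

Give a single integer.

I0 add r1 <- r4,r3: IF@1 ID@2 stall=0 (-) EX@3 MEM@4 WB@5
I1 add r5 <- r2,r5: IF@2 ID@3 stall=0 (-) EX@4 MEM@5 WB@6
I2 add r4 <- r5,r5: IF@3 ID@4 stall=2 (RAW on I1.r5 (WB@6)) EX@7 MEM@8 WB@9
I3 ld r3 <- r3: IF@4 ID@7 stall=0 (-) EX@8 MEM@9 WB@10
I4 mul r2 <- r2,r2: IF@7 ID@8 stall=0 (-) EX@9 MEM@10 WB@11

Answer: 11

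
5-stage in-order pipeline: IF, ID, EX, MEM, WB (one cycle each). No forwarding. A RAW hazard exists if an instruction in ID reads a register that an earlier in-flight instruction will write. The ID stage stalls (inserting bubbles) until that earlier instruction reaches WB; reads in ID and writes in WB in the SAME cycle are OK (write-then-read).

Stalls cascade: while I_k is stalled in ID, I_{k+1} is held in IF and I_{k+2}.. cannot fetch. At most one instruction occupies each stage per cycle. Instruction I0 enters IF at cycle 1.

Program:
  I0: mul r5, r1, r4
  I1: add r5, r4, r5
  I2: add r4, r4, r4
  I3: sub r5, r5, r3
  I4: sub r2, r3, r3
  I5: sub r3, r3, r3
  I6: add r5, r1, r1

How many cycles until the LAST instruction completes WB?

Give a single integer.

Answer: 14

Derivation:
I0 mul r5 <- r1,r4: IF@1 ID@2 stall=0 (-) EX@3 MEM@4 WB@5
I1 add r5 <- r4,r5: IF@2 ID@3 stall=2 (RAW on I0.r5 (WB@5)) EX@6 MEM@7 WB@8
I2 add r4 <- r4,r4: IF@3 ID@6 stall=0 (-) EX@7 MEM@8 WB@9
I3 sub r5 <- r5,r3: IF@6 ID@7 stall=1 (RAW on I1.r5 (WB@8)) EX@9 MEM@10 WB@11
I4 sub r2 <- r3,r3: IF@7 ID@9 stall=0 (-) EX@10 MEM@11 WB@12
I5 sub r3 <- r3,r3: IF@9 ID@10 stall=0 (-) EX@11 MEM@12 WB@13
I6 add r5 <- r1,r1: IF@10 ID@11 stall=0 (-) EX@12 MEM@13 WB@14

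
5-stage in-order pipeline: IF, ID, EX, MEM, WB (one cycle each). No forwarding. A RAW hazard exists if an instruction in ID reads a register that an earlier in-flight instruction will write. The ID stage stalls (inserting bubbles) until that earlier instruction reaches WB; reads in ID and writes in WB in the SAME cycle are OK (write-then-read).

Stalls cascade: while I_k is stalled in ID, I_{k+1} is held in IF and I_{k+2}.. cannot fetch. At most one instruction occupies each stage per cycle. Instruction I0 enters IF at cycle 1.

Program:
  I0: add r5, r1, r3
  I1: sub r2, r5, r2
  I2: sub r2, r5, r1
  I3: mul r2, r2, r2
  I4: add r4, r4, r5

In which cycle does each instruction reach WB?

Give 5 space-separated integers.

I0 add r5 <- r1,r3: IF@1 ID@2 stall=0 (-) EX@3 MEM@4 WB@5
I1 sub r2 <- r5,r2: IF@2 ID@3 stall=2 (RAW on I0.r5 (WB@5)) EX@6 MEM@7 WB@8
I2 sub r2 <- r5,r1: IF@3 ID@6 stall=0 (-) EX@7 MEM@8 WB@9
I3 mul r2 <- r2,r2: IF@6 ID@7 stall=2 (RAW on I2.r2 (WB@9)) EX@10 MEM@11 WB@12
I4 add r4 <- r4,r5: IF@7 ID@10 stall=0 (-) EX@11 MEM@12 WB@13

Answer: 5 8 9 12 13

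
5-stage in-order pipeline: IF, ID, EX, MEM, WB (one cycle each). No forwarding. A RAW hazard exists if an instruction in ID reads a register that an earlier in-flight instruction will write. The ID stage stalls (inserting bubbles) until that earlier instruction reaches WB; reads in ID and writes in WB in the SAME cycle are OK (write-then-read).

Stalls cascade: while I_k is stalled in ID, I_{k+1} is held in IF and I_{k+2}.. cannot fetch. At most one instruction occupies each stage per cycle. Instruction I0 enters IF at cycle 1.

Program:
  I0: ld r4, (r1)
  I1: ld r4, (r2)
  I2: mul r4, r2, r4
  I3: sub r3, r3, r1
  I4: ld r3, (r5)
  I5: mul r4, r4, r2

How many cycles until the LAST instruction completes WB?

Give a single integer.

Answer: 12

Derivation:
I0 ld r4 <- r1: IF@1 ID@2 stall=0 (-) EX@3 MEM@4 WB@5
I1 ld r4 <- r2: IF@2 ID@3 stall=0 (-) EX@4 MEM@5 WB@6
I2 mul r4 <- r2,r4: IF@3 ID@4 stall=2 (RAW on I1.r4 (WB@6)) EX@7 MEM@8 WB@9
I3 sub r3 <- r3,r1: IF@4 ID@7 stall=0 (-) EX@8 MEM@9 WB@10
I4 ld r3 <- r5: IF@7 ID@8 stall=0 (-) EX@9 MEM@10 WB@11
I5 mul r4 <- r4,r2: IF@8 ID@9 stall=0 (-) EX@10 MEM@11 WB@12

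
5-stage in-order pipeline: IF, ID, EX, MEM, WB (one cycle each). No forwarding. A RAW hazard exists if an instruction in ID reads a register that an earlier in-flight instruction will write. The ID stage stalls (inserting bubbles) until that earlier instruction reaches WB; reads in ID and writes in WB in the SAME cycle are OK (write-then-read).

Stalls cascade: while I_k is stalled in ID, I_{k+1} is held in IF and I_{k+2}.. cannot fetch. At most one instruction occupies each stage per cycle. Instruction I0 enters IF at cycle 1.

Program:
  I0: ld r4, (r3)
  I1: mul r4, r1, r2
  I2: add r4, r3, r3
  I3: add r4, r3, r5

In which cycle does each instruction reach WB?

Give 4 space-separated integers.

Answer: 5 6 7 8

Derivation:
I0 ld r4 <- r3: IF@1 ID@2 stall=0 (-) EX@3 MEM@4 WB@5
I1 mul r4 <- r1,r2: IF@2 ID@3 stall=0 (-) EX@4 MEM@5 WB@6
I2 add r4 <- r3,r3: IF@3 ID@4 stall=0 (-) EX@5 MEM@6 WB@7
I3 add r4 <- r3,r5: IF@4 ID@5 stall=0 (-) EX@6 MEM@7 WB@8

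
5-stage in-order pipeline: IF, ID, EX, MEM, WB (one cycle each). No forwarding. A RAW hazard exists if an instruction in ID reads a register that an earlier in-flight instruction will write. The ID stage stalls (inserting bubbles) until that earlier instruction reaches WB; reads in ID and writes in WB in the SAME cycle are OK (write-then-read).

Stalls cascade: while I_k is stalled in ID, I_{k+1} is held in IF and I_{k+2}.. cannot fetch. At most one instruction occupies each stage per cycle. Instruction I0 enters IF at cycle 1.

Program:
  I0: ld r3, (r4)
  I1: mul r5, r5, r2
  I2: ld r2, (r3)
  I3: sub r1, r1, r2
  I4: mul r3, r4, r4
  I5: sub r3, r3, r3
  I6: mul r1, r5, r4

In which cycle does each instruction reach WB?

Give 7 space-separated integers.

I0 ld r3 <- r4: IF@1 ID@2 stall=0 (-) EX@3 MEM@4 WB@5
I1 mul r5 <- r5,r2: IF@2 ID@3 stall=0 (-) EX@4 MEM@5 WB@6
I2 ld r2 <- r3: IF@3 ID@4 stall=1 (RAW on I0.r3 (WB@5)) EX@6 MEM@7 WB@8
I3 sub r1 <- r1,r2: IF@4 ID@6 stall=2 (RAW on I2.r2 (WB@8)) EX@9 MEM@10 WB@11
I4 mul r3 <- r4,r4: IF@6 ID@9 stall=0 (-) EX@10 MEM@11 WB@12
I5 sub r3 <- r3,r3: IF@9 ID@10 stall=2 (RAW on I4.r3 (WB@12)) EX@13 MEM@14 WB@15
I6 mul r1 <- r5,r4: IF@10 ID@13 stall=0 (-) EX@14 MEM@15 WB@16

Answer: 5 6 8 11 12 15 16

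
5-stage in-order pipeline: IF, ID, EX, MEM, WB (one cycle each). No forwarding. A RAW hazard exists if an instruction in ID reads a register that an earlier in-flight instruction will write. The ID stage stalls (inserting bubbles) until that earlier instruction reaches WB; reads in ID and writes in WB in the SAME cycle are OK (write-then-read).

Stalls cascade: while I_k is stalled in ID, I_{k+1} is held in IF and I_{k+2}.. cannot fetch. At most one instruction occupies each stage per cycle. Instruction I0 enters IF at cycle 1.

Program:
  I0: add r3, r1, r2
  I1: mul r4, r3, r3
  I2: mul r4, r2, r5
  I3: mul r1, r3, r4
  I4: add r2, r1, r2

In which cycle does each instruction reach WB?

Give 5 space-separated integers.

Answer: 5 8 9 12 15

Derivation:
I0 add r3 <- r1,r2: IF@1 ID@2 stall=0 (-) EX@3 MEM@4 WB@5
I1 mul r4 <- r3,r3: IF@2 ID@3 stall=2 (RAW on I0.r3 (WB@5)) EX@6 MEM@7 WB@8
I2 mul r4 <- r2,r5: IF@3 ID@6 stall=0 (-) EX@7 MEM@8 WB@9
I3 mul r1 <- r3,r4: IF@6 ID@7 stall=2 (RAW on I2.r4 (WB@9)) EX@10 MEM@11 WB@12
I4 add r2 <- r1,r2: IF@7 ID@10 stall=2 (RAW on I3.r1 (WB@12)) EX@13 MEM@14 WB@15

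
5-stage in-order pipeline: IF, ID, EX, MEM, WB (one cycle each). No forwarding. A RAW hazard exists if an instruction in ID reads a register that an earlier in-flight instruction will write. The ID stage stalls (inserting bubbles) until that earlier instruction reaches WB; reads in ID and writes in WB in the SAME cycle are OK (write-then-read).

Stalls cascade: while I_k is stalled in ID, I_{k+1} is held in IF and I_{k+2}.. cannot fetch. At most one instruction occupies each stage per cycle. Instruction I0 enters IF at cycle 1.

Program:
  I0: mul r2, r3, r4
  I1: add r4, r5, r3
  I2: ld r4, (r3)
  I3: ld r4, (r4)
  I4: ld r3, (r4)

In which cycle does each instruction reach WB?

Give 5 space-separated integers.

Answer: 5 6 7 10 13

Derivation:
I0 mul r2 <- r3,r4: IF@1 ID@2 stall=0 (-) EX@3 MEM@4 WB@5
I1 add r4 <- r5,r3: IF@2 ID@3 stall=0 (-) EX@4 MEM@5 WB@6
I2 ld r4 <- r3: IF@3 ID@4 stall=0 (-) EX@5 MEM@6 WB@7
I3 ld r4 <- r4: IF@4 ID@5 stall=2 (RAW on I2.r4 (WB@7)) EX@8 MEM@9 WB@10
I4 ld r3 <- r4: IF@5 ID@8 stall=2 (RAW on I3.r4 (WB@10)) EX@11 MEM@12 WB@13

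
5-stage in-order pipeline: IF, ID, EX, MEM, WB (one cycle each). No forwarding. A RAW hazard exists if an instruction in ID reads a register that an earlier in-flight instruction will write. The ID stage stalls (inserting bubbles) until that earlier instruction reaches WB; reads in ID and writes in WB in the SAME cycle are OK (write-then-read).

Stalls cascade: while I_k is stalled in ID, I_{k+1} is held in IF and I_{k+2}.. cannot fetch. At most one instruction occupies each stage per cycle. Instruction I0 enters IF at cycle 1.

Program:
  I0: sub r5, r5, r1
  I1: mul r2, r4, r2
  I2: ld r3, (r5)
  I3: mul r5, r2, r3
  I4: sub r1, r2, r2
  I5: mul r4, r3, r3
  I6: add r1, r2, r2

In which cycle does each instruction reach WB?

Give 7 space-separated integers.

I0 sub r5 <- r5,r1: IF@1 ID@2 stall=0 (-) EX@3 MEM@4 WB@5
I1 mul r2 <- r4,r2: IF@2 ID@3 stall=0 (-) EX@4 MEM@5 WB@6
I2 ld r3 <- r5: IF@3 ID@4 stall=1 (RAW on I0.r5 (WB@5)) EX@6 MEM@7 WB@8
I3 mul r5 <- r2,r3: IF@4 ID@6 stall=2 (RAW on I2.r3 (WB@8)) EX@9 MEM@10 WB@11
I4 sub r1 <- r2,r2: IF@6 ID@9 stall=0 (-) EX@10 MEM@11 WB@12
I5 mul r4 <- r3,r3: IF@9 ID@10 stall=0 (-) EX@11 MEM@12 WB@13
I6 add r1 <- r2,r2: IF@10 ID@11 stall=0 (-) EX@12 MEM@13 WB@14

Answer: 5 6 8 11 12 13 14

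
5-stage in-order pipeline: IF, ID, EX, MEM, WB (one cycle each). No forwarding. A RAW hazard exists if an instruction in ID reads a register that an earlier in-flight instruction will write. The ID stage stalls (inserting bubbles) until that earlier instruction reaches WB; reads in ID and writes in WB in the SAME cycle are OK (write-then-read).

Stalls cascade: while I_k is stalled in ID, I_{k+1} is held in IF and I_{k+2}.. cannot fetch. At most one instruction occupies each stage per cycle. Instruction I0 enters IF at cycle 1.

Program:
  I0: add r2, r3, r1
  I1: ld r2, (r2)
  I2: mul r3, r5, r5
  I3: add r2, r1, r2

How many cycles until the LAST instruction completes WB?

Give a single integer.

Answer: 11

Derivation:
I0 add r2 <- r3,r1: IF@1 ID@2 stall=0 (-) EX@3 MEM@4 WB@5
I1 ld r2 <- r2: IF@2 ID@3 stall=2 (RAW on I0.r2 (WB@5)) EX@6 MEM@7 WB@8
I2 mul r3 <- r5,r5: IF@3 ID@6 stall=0 (-) EX@7 MEM@8 WB@9
I3 add r2 <- r1,r2: IF@6 ID@7 stall=1 (RAW on I1.r2 (WB@8)) EX@9 MEM@10 WB@11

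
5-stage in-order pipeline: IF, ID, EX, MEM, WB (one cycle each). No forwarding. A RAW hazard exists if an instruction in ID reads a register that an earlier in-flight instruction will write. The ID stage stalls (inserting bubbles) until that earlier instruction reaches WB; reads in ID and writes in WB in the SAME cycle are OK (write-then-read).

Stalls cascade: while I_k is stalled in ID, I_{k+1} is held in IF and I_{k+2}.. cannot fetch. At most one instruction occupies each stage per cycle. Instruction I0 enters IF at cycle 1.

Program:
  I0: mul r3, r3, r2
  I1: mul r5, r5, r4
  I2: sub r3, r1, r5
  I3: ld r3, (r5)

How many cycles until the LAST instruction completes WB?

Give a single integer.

I0 mul r3 <- r3,r2: IF@1 ID@2 stall=0 (-) EX@3 MEM@4 WB@5
I1 mul r5 <- r5,r4: IF@2 ID@3 stall=0 (-) EX@4 MEM@5 WB@6
I2 sub r3 <- r1,r5: IF@3 ID@4 stall=2 (RAW on I1.r5 (WB@6)) EX@7 MEM@8 WB@9
I3 ld r3 <- r5: IF@4 ID@7 stall=0 (-) EX@8 MEM@9 WB@10

Answer: 10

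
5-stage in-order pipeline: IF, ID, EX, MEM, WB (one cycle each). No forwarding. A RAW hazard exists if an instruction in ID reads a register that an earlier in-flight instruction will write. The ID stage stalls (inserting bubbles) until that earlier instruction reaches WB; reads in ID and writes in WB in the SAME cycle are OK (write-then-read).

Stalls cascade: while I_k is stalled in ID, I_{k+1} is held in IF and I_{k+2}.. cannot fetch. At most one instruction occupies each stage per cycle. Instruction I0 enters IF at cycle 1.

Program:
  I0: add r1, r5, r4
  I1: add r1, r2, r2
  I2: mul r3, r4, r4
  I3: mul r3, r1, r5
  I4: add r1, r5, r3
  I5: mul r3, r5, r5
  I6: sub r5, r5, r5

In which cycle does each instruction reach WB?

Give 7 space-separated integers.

I0 add r1 <- r5,r4: IF@1 ID@2 stall=0 (-) EX@3 MEM@4 WB@5
I1 add r1 <- r2,r2: IF@2 ID@3 stall=0 (-) EX@4 MEM@5 WB@6
I2 mul r3 <- r4,r4: IF@3 ID@4 stall=0 (-) EX@5 MEM@6 WB@7
I3 mul r3 <- r1,r5: IF@4 ID@5 stall=1 (RAW on I1.r1 (WB@6)) EX@7 MEM@8 WB@9
I4 add r1 <- r5,r3: IF@5 ID@7 stall=2 (RAW on I3.r3 (WB@9)) EX@10 MEM@11 WB@12
I5 mul r3 <- r5,r5: IF@7 ID@10 stall=0 (-) EX@11 MEM@12 WB@13
I6 sub r5 <- r5,r5: IF@10 ID@11 stall=0 (-) EX@12 MEM@13 WB@14

Answer: 5 6 7 9 12 13 14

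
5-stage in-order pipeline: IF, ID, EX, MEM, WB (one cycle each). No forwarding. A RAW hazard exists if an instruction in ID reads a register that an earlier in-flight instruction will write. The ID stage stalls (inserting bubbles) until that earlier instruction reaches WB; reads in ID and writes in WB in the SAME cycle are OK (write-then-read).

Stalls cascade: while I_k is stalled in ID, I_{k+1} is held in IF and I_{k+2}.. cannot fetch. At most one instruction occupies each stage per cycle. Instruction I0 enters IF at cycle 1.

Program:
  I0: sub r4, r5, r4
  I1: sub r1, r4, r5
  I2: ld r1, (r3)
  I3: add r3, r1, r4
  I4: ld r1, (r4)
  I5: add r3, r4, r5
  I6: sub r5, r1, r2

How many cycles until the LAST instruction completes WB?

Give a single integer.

I0 sub r4 <- r5,r4: IF@1 ID@2 stall=0 (-) EX@3 MEM@4 WB@5
I1 sub r1 <- r4,r5: IF@2 ID@3 stall=2 (RAW on I0.r4 (WB@5)) EX@6 MEM@7 WB@8
I2 ld r1 <- r3: IF@3 ID@6 stall=0 (-) EX@7 MEM@8 WB@9
I3 add r3 <- r1,r4: IF@6 ID@7 stall=2 (RAW on I2.r1 (WB@9)) EX@10 MEM@11 WB@12
I4 ld r1 <- r4: IF@7 ID@10 stall=0 (-) EX@11 MEM@12 WB@13
I5 add r3 <- r4,r5: IF@10 ID@11 stall=0 (-) EX@12 MEM@13 WB@14
I6 sub r5 <- r1,r2: IF@11 ID@12 stall=1 (RAW on I4.r1 (WB@13)) EX@14 MEM@15 WB@16

Answer: 16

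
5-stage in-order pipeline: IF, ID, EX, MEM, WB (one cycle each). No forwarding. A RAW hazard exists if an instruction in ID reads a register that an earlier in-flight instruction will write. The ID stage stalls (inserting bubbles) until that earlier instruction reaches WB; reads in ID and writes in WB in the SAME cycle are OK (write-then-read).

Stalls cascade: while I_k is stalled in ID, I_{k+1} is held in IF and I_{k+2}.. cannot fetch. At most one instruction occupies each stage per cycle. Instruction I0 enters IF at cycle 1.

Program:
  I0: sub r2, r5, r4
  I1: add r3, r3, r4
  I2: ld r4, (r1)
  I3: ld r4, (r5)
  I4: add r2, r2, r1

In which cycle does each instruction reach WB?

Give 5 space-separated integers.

Answer: 5 6 7 8 9

Derivation:
I0 sub r2 <- r5,r4: IF@1 ID@2 stall=0 (-) EX@3 MEM@4 WB@5
I1 add r3 <- r3,r4: IF@2 ID@3 stall=0 (-) EX@4 MEM@5 WB@6
I2 ld r4 <- r1: IF@3 ID@4 stall=0 (-) EX@5 MEM@6 WB@7
I3 ld r4 <- r5: IF@4 ID@5 stall=0 (-) EX@6 MEM@7 WB@8
I4 add r2 <- r2,r1: IF@5 ID@6 stall=0 (-) EX@7 MEM@8 WB@9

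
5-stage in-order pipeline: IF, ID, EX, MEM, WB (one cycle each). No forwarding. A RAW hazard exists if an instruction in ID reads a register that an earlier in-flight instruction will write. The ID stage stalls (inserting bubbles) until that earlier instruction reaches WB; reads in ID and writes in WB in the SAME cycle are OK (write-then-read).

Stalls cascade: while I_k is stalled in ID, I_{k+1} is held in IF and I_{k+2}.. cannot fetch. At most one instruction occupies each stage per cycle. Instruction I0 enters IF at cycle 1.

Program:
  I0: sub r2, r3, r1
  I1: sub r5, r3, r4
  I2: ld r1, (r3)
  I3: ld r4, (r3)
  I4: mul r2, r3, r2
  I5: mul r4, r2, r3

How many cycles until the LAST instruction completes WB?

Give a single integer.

I0 sub r2 <- r3,r1: IF@1 ID@2 stall=0 (-) EX@3 MEM@4 WB@5
I1 sub r5 <- r3,r4: IF@2 ID@3 stall=0 (-) EX@4 MEM@5 WB@6
I2 ld r1 <- r3: IF@3 ID@4 stall=0 (-) EX@5 MEM@6 WB@7
I3 ld r4 <- r3: IF@4 ID@5 stall=0 (-) EX@6 MEM@7 WB@8
I4 mul r2 <- r3,r2: IF@5 ID@6 stall=0 (-) EX@7 MEM@8 WB@9
I5 mul r4 <- r2,r3: IF@6 ID@7 stall=2 (RAW on I4.r2 (WB@9)) EX@10 MEM@11 WB@12

Answer: 12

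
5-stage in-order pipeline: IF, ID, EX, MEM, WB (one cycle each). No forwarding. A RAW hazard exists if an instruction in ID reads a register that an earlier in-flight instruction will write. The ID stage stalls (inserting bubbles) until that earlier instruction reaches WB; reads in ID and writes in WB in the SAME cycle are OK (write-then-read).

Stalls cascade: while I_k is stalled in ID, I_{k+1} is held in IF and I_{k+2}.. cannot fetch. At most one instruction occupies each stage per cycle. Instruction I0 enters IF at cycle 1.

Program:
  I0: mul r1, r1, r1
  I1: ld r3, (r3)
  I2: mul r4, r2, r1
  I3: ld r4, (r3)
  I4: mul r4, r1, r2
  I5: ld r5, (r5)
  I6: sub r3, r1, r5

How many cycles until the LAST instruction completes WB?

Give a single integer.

I0 mul r1 <- r1,r1: IF@1 ID@2 stall=0 (-) EX@3 MEM@4 WB@5
I1 ld r3 <- r3: IF@2 ID@3 stall=0 (-) EX@4 MEM@5 WB@6
I2 mul r4 <- r2,r1: IF@3 ID@4 stall=1 (RAW on I0.r1 (WB@5)) EX@6 MEM@7 WB@8
I3 ld r4 <- r3: IF@4 ID@6 stall=0 (-) EX@7 MEM@8 WB@9
I4 mul r4 <- r1,r2: IF@6 ID@7 stall=0 (-) EX@8 MEM@9 WB@10
I5 ld r5 <- r5: IF@7 ID@8 stall=0 (-) EX@9 MEM@10 WB@11
I6 sub r3 <- r1,r5: IF@8 ID@9 stall=2 (RAW on I5.r5 (WB@11)) EX@12 MEM@13 WB@14

Answer: 14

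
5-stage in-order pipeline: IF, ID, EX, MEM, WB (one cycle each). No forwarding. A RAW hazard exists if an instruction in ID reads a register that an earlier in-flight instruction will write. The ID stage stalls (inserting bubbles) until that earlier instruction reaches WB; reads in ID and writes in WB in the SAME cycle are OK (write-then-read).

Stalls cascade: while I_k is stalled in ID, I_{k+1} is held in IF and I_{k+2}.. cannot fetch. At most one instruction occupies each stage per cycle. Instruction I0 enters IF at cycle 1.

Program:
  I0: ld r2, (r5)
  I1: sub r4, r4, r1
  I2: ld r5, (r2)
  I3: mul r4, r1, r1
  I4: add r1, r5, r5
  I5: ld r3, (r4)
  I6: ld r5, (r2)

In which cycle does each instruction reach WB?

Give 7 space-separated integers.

Answer: 5 6 8 9 11 12 13

Derivation:
I0 ld r2 <- r5: IF@1 ID@2 stall=0 (-) EX@3 MEM@4 WB@5
I1 sub r4 <- r4,r1: IF@2 ID@3 stall=0 (-) EX@4 MEM@5 WB@6
I2 ld r5 <- r2: IF@3 ID@4 stall=1 (RAW on I0.r2 (WB@5)) EX@6 MEM@7 WB@8
I3 mul r4 <- r1,r1: IF@4 ID@6 stall=0 (-) EX@7 MEM@8 WB@9
I4 add r1 <- r5,r5: IF@6 ID@7 stall=1 (RAW on I2.r5 (WB@8)) EX@9 MEM@10 WB@11
I5 ld r3 <- r4: IF@7 ID@9 stall=0 (-) EX@10 MEM@11 WB@12
I6 ld r5 <- r2: IF@9 ID@10 stall=0 (-) EX@11 MEM@12 WB@13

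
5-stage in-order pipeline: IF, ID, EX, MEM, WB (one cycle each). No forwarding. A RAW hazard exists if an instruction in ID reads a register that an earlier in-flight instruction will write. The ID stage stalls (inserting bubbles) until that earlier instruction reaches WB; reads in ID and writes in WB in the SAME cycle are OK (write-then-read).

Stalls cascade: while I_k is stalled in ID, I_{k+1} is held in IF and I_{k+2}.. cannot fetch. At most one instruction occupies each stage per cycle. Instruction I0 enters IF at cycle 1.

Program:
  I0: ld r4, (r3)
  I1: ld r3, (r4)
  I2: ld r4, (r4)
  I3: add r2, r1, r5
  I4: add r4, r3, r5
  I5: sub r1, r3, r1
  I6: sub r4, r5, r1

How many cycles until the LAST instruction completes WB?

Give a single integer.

I0 ld r4 <- r3: IF@1 ID@2 stall=0 (-) EX@3 MEM@4 WB@5
I1 ld r3 <- r4: IF@2 ID@3 stall=2 (RAW on I0.r4 (WB@5)) EX@6 MEM@7 WB@8
I2 ld r4 <- r4: IF@3 ID@6 stall=0 (-) EX@7 MEM@8 WB@9
I3 add r2 <- r1,r5: IF@6 ID@7 stall=0 (-) EX@8 MEM@9 WB@10
I4 add r4 <- r3,r5: IF@7 ID@8 stall=0 (-) EX@9 MEM@10 WB@11
I5 sub r1 <- r3,r1: IF@8 ID@9 stall=0 (-) EX@10 MEM@11 WB@12
I6 sub r4 <- r5,r1: IF@9 ID@10 stall=2 (RAW on I5.r1 (WB@12)) EX@13 MEM@14 WB@15

Answer: 15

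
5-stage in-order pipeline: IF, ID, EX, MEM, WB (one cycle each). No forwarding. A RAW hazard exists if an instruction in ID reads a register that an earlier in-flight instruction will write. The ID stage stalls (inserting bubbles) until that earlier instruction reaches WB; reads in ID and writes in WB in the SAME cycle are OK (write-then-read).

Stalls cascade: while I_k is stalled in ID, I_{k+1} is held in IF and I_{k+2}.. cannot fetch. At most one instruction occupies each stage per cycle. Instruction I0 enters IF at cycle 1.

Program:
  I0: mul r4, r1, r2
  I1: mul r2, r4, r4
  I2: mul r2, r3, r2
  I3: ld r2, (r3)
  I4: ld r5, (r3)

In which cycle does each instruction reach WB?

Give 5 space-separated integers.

I0 mul r4 <- r1,r2: IF@1 ID@2 stall=0 (-) EX@3 MEM@4 WB@5
I1 mul r2 <- r4,r4: IF@2 ID@3 stall=2 (RAW on I0.r4 (WB@5)) EX@6 MEM@7 WB@8
I2 mul r2 <- r3,r2: IF@3 ID@6 stall=2 (RAW on I1.r2 (WB@8)) EX@9 MEM@10 WB@11
I3 ld r2 <- r3: IF@6 ID@9 stall=0 (-) EX@10 MEM@11 WB@12
I4 ld r5 <- r3: IF@9 ID@10 stall=0 (-) EX@11 MEM@12 WB@13

Answer: 5 8 11 12 13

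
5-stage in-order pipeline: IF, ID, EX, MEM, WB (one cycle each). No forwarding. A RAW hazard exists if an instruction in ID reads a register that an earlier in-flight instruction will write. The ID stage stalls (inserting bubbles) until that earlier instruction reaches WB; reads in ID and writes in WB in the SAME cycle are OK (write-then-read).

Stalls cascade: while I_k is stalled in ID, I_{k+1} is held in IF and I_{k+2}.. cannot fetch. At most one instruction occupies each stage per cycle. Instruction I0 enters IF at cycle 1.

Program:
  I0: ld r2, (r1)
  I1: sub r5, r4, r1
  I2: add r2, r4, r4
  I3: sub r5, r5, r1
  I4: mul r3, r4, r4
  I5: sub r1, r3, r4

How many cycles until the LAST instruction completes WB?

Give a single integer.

Answer: 13

Derivation:
I0 ld r2 <- r1: IF@1 ID@2 stall=0 (-) EX@3 MEM@4 WB@5
I1 sub r5 <- r4,r1: IF@2 ID@3 stall=0 (-) EX@4 MEM@5 WB@6
I2 add r2 <- r4,r4: IF@3 ID@4 stall=0 (-) EX@5 MEM@6 WB@7
I3 sub r5 <- r5,r1: IF@4 ID@5 stall=1 (RAW on I1.r5 (WB@6)) EX@7 MEM@8 WB@9
I4 mul r3 <- r4,r4: IF@5 ID@7 stall=0 (-) EX@8 MEM@9 WB@10
I5 sub r1 <- r3,r4: IF@7 ID@8 stall=2 (RAW on I4.r3 (WB@10)) EX@11 MEM@12 WB@13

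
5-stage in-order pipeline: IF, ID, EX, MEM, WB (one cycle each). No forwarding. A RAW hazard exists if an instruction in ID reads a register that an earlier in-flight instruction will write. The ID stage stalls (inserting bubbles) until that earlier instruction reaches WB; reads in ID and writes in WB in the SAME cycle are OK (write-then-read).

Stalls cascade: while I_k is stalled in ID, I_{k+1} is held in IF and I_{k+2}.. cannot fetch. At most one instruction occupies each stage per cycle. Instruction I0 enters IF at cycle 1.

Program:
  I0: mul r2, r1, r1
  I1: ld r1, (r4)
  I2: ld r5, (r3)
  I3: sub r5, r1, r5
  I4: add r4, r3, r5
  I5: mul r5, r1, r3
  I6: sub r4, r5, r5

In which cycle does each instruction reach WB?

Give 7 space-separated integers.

Answer: 5 6 7 10 13 14 17

Derivation:
I0 mul r2 <- r1,r1: IF@1 ID@2 stall=0 (-) EX@3 MEM@4 WB@5
I1 ld r1 <- r4: IF@2 ID@3 stall=0 (-) EX@4 MEM@5 WB@6
I2 ld r5 <- r3: IF@3 ID@4 stall=0 (-) EX@5 MEM@6 WB@7
I3 sub r5 <- r1,r5: IF@4 ID@5 stall=2 (RAW on I2.r5 (WB@7)) EX@8 MEM@9 WB@10
I4 add r4 <- r3,r5: IF@5 ID@8 stall=2 (RAW on I3.r5 (WB@10)) EX@11 MEM@12 WB@13
I5 mul r5 <- r1,r3: IF@8 ID@11 stall=0 (-) EX@12 MEM@13 WB@14
I6 sub r4 <- r5,r5: IF@11 ID@12 stall=2 (RAW on I5.r5 (WB@14)) EX@15 MEM@16 WB@17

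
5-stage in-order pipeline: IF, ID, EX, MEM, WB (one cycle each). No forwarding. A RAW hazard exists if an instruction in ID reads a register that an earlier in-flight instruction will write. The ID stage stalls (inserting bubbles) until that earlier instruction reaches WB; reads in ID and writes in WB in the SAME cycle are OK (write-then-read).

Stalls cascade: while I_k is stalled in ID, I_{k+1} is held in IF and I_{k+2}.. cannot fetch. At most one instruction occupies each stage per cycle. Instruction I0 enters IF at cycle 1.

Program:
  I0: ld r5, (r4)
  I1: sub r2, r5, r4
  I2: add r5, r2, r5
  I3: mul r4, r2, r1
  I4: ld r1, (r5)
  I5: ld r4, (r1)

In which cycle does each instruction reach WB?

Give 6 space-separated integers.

I0 ld r5 <- r4: IF@1 ID@2 stall=0 (-) EX@3 MEM@4 WB@5
I1 sub r2 <- r5,r4: IF@2 ID@3 stall=2 (RAW on I0.r5 (WB@5)) EX@6 MEM@7 WB@8
I2 add r5 <- r2,r5: IF@3 ID@6 stall=2 (RAW on I1.r2 (WB@8)) EX@9 MEM@10 WB@11
I3 mul r4 <- r2,r1: IF@6 ID@9 stall=0 (-) EX@10 MEM@11 WB@12
I4 ld r1 <- r5: IF@9 ID@10 stall=1 (RAW on I2.r5 (WB@11)) EX@12 MEM@13 WB@14
I5 ld r4 <- r1: IF@10 ID@12 stall=2 (RAW on I4.r1 (WB@14)) EX@15 MEM@16 WB@17

Answer: 5 8 11 12 14 17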